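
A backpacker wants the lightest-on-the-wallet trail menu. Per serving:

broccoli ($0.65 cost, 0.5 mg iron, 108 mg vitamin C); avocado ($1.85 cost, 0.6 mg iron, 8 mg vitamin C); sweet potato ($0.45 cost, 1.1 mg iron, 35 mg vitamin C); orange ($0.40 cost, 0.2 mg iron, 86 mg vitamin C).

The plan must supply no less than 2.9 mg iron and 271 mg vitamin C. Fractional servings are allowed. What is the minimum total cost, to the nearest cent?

This is a tiny linear program; its minimum lies at a vertex of the feasible set. List the vertices and price them.
broccoli only: max(2.9/0.5, 271/108) = 5.8 servings → $3.77.
avocado only: max(2.9/0.6, 271/8) = 33.88 servings → $62.67.
sweet potato only: max(2.9/1.1, 271/35) = 7.743 servings → $3.48.
orange only: max(2.9/0.2, 271/86) = 14.5 servings → $5.80.
broccoli + avocado with both tight: 2.293 servings and 2.923 servings → $6.90.
broccoli + sweet potato with both tight: 1.941 servings and 1.754 servings → $2.05.
broccoli + orange: the both-tight solution has a negative serving — not a feasible corner.
avocado + sweet potato with both targets exact would need a negative amount; discard.
avocado + orange with both tight: 3.904 servings and 2.788 servings → $8.34.
sweet potato + orange with both tight: 2.228 servings and 2.244 servings → $1.90.
Cheapest feasible corner: $1.90.

$1.90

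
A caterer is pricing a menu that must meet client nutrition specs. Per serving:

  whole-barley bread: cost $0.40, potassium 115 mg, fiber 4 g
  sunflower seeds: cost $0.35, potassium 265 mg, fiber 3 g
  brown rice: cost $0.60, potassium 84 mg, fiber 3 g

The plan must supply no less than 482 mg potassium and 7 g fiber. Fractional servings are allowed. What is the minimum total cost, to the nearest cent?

$0.78

A basic optimal solution has at most two foods positive. Try each food alone and each pair with both targets met exactly.
whole-barley bread only: max(482/115, 7/4) = 4.191 servings → $1.68.
sunflower seeds only: max(482/265, 7/3) = 2.333 servings → $0.82.
brown rice only: max(482/84, 7/3) = 5.738 servings → $3.44.
whole-barley bread + sunflower seeds with both tight: 0.572 servings and 1.571 servings → $0.78.
whole-barley bread + brown rice: the both-tight solution has a negative serving — not a feasible corner.
sunflower seeds + brown rice with both tight: 1.58 servings and 0.7532 servings → $1.00.
So the least-cost plan costs $0.78.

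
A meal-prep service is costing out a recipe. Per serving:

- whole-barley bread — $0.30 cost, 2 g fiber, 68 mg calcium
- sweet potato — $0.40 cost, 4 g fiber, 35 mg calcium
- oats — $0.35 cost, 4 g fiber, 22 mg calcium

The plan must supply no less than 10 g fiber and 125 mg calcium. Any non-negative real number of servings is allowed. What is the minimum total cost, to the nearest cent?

Compare the cost at each extreme point of the feasible region.
whole-barley bread only: max(10/2, 125/68) = 5 servings → $1.50.
sweet potato only: max(10/4, 125/35) = 3.571 servings → $1.43.
oats only: max(10/4, 125/22) = 5.682 servings → $1.99.
whole-barley bread + sweet potato with both tight: 0.7426 servings and 2.129 servings → $1.07.
whole-barley bread + oats with both tight: 1.228 servings and 1.886 servings → $1.03.
sweet potato + oats: the both-tight solution has a negative serving — not a feasible corner.
Cheapest feasible corner: $1.03.

$1.03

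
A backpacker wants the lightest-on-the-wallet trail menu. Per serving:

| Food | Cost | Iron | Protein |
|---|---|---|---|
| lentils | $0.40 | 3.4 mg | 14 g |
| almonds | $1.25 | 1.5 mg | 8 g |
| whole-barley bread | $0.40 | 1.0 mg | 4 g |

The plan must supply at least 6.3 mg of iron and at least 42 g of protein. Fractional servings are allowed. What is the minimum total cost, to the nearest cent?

$1.20

A basic optimal solution has at most two foods positive. Try each food alone and each pair with both targets met exactly.
lentils only: max(6.3/3.4, 42/14) = 3 servings → $1.20.
almonds only: max(6.3/1.5, 42/8) = 5.25 servings → $6.56.
whole-barley bread only: max(6.3/1.0, 42/4) = 10.5 servings → $4.20.
lentils + almonds with both targets exact would need a negative amount; discard.
lentils + whole-barley bread: intersection lies outside the first quadrant.
almonds + whole-barley bread: the both-tight solution has a negative serving — not a feasible corner.
The minimum over all feasible corners is $1.20.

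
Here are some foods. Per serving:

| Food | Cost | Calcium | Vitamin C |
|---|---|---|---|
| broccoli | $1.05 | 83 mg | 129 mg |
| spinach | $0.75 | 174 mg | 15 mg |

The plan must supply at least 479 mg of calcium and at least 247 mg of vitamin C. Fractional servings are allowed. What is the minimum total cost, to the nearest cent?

$3.23

An LP optimum is at a vertex; with two nutrient constraints at most two foods are used. Check each candidate.
broccoli only: max(479/83, 247/129) = 5.771 servings → $6.06.
spinach only: max(479/174, 247/15) = 16.47 servings → $12.35.
broccoli + spinach with both tight: 1.688 servings and 1.948 servings → $3.23.
So the least-cost plan costs $3.23.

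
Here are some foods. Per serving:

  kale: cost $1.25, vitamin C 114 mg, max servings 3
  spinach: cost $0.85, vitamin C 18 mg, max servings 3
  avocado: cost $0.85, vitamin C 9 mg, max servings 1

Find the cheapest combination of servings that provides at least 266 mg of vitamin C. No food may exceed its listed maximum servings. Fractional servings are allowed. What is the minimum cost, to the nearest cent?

$2.92

Cost per mg of vitamin C: kale $0.0110, spinach $0.0472, avocado $0.0944.
Take 2.333 servings of kale: +266.0 mg vitamin C for $2.92 (total $2.92, still need 0.0 mg).
Filling from the cheapest source first is optimal under one linear minimum: $2.92.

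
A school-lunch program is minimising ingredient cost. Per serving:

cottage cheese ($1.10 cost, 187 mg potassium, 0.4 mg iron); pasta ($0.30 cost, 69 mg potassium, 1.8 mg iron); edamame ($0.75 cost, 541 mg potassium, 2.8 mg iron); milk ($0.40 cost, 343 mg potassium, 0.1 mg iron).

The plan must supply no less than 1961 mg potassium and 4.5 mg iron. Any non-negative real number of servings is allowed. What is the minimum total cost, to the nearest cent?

$2.46

Minimising a linear cost over {potassium ≥ 1961, iron ≥ 4.5, servings ≥ 0} — the optimum is at a vertex, using one or two foods.
cottage cheese only: max(1961/187, 4.5/0.4) = 11.25 servings → $12.38.
pasta only: max(1961/69, 4.5/1.8) = 28.42 servings → $8.53.
edamame only: max(1961/541, 4.5/2.8) = 3.625 servings → $2.72.
milk only: max(1961/343, 4.5/0.1) = 45 servings → $18.00.
cottage cheese + pasta with both tight: 10.42 servings and 0.1848 servings → $11.52.
cottage cheese + edamame with both tight: 9.949 servings and 0.1859 servings → $11.08.
cottage cheese + milk with both targets exact would need a negative amount; discard.
pasta + edamame: intersection lies outside the first quadrant.
pasta + milk with both tight: 2.207 servings and 5.273 servings → $2.77.
edamame + milk with both tight: 1.487 servings and 3.372 servings → $2.46.
The minimum over all feasible corners is $2.46.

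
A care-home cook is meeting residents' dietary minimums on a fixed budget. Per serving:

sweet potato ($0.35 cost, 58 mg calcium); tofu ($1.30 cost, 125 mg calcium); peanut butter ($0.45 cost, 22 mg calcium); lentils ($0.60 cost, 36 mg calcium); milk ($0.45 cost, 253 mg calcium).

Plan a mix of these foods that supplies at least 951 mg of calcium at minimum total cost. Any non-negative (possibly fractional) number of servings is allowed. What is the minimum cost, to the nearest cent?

Cost per mg of calcium: milk $0.0018, sweet potato $0.0060, tofu $0.0104, lentils $0.0167, peanut butter $0.0205.
With no serving limits, use only milk: 951 mg / 253 mg = 3.759 servings × $0.45 = $1.69.

$1.69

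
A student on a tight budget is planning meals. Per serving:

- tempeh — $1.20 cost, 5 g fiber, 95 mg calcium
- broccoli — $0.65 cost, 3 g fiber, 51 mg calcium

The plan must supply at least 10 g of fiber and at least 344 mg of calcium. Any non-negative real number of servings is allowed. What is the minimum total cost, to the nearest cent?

$4.35

Minimising a linear cost over {fiber ≥ 10, calcium ≥ 344, servings ≥ 0} — the optimum is at a vertex, using one or two foods.
tempeh only: max(10/5, 344/95) = 3.621 servings → $4.35.
broccoli only: max(10/3, 344/51) = 6.745 servings → $4.38.
tempeh + broccoli with both targets exact would need a negative amount; discard.
So the least-cost plan costs $4.35.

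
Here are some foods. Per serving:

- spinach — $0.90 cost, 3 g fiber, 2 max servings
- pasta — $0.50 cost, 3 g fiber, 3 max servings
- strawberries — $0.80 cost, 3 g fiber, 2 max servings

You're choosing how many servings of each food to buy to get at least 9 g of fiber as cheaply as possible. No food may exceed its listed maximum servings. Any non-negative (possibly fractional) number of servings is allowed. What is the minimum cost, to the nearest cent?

Cost per g of fiber: pasta $0.1667, strawberries $0.2667, spinach $0.3000.
Take 3 servings of pasta: +9.0 g fiber for $1.50 (total $1.50, still need 0.0 g).
Greedy by cheapest-per-g is optimal for a single linear constraint, so the minimum cost is $1.50.

$1.50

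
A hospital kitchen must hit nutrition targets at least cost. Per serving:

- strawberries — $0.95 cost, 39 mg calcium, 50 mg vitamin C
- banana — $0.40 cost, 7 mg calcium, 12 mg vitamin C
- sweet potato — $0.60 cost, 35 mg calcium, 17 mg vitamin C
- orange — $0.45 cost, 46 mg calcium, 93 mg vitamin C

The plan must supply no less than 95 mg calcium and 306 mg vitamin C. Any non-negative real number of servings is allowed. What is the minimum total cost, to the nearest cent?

$1.48

For a min-cost LP with two ≥-constraints, a basic feasible solution has at most two positive variables.
strawberries only: max(95/39, 306/50) = 6.12 servings → $5.81.
banana only: max(95/7, 306/12) = 25.5 servings → $10.20.
sweet potato only: max(95/35, 306/17) = 18 servings → $10.80.
orange only: max(95/46, 306/93) = 3.29 servings → $1.48.
strawberries + banana: the both-tight solution has a negative serving — not a feasible corner.
strawberries + sweet potato with both targets exact would need a negative amount; discard.
strawberries + orange: intersection lies outside the first quadrant.
banana + sweet potato: intersection lies outside the first quadrant.
banana + orange: intersection lies outside the first quadrant.
sweet potato + orange with both targets exact would need a negative amount; discard.
Cheapest feasible corner: $1.48.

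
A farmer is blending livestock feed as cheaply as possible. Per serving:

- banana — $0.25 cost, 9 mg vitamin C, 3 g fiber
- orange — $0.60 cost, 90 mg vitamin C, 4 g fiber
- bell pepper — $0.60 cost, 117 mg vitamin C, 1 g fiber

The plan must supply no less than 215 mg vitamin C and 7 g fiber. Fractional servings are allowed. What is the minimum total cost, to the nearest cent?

At the optimum either one food covers both requirements or two foods hit both targets exactly; no other combination can be cheaper.
banana only: max(215/9, 7/3) = 23.89 servings → $5.97.
orange only: max(215/90, 7/4) = 2.389 servings → $1.43.
bell pepper only: max(215/117, 7/1) = 7 servings → $4.20.
banana + orange: intersection lies outside the first quadrant.
banana + bell pepper with both tight: 1.766 servings and 1.702 servings → $1.46.
orange + bell pepper with both tight: 1.598 servings and 0.6085 servings → $1.32.
The minimum over all feasible corners is $1.32.

$1.32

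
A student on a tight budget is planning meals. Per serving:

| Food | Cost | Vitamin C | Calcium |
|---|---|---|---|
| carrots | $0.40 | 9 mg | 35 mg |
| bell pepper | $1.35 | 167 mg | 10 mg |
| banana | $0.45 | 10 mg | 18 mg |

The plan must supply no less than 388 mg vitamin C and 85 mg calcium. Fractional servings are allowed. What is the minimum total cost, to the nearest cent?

$3.72

Minimising a linear cost over {vitamin C ≥ 388, calcium ≥ 85, servings ≥ 0} — the optimum is at a vertex, using one or two foods.
carrots only: max(388/9, 85/35) = 43.11 servings → $17.24.
bell pepper only: max(388/167, 85/10) = 8.5 servings → $11.47.
banana only: max(388/10, 85/18) = 38.8 servings → $17.46.
carrots + bell pepper with both tight: 1.792 servings and 2.227 servings → $3.72.
carrots + banana: intersection lies outside the first quadrant.
bell pepper + banana with both tight: 2.111 servings and 3.55 servings → $4.45.
So the least-cost plan costs $3.72.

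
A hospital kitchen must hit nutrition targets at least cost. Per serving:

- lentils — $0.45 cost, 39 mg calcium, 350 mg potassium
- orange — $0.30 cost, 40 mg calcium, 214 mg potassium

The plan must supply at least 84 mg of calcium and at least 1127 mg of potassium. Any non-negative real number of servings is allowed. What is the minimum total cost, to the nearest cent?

$1.45

lentils only: max(84/39, 1127/350) = 3.22 servings → $1.45.
orange only: max(84/40, 1127/214) = 5.266 servings → $1.58.
lentils + orange with both targets exact would need a negative amount; discard.
So the least-cost plan costs $1.45.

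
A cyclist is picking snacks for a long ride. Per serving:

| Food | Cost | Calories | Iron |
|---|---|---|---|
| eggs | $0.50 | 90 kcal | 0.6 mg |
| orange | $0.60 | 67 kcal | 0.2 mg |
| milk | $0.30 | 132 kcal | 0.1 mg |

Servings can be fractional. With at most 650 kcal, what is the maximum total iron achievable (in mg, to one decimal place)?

Iron per kcal: eggs 0.006667, orange 0.002985, milk 0.0007576.
With no serving limits, spend the whole calories allowance on eggs: 650 kcal / 90 kcal × 0.6 mg = 4.3 mg.

4.3 mg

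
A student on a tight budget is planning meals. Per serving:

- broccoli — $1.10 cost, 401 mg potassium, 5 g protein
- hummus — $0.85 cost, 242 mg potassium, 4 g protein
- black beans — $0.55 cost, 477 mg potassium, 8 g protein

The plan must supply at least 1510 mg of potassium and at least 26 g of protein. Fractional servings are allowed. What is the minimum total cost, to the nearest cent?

broccoli only: max(1510/401, 26/5) = 5.2 servings → $5.72.
hummus only: max(1510/242, 26/4) = 6.5 servings → $5.53.
black beans only: max(1510/477, 26/8) = 3.25 servings → $1.79.
broccoli + hummus with both targets exact would need a negative amount; discard.
broccoli + black beans: the both-tight solution has a negative serving — not a feasible corner.
hummus + black beans: the both-tight solution has a negative serving — not a feasible corner.
Cheapest feasible corner: $1.79.

$1.79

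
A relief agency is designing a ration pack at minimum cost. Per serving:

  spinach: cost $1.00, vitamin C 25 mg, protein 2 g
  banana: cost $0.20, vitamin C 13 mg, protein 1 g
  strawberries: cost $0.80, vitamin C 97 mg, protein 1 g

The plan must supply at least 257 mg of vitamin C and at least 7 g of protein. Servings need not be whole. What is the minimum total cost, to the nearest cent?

$2.59

Compare the cost at each extreme point of the feasible region.
spinach only: max(257/25, 7/2) = 10.28 servings → $10.28.
banana only: max(257/13, 7/1) = 19.77 servings → $3.95.
strawberries only: max(257/97, 7/1) = 7 servings → $5.60.
spinach + banana: the both-tight solution has a negative serving — not a feasible corner.
spinach + strawberries with both tight: 2.497 servings and 2.006 servings → $4.10.
banana + strawberries with both tight: 5.024 servings and 1.976 servings → $2.59.
So the least-cost plan costs $2.59.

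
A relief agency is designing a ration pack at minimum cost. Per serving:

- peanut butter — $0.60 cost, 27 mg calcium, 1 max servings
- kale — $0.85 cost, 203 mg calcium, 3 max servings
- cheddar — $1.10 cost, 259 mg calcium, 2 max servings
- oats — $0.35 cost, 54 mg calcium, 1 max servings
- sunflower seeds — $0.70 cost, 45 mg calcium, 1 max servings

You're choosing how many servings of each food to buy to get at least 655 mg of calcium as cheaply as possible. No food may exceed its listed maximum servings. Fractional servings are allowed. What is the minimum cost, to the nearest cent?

Cost per mg of calcium: kale $0.0042, cheddar $0.0042, oats $0.0065, sunflower seeds $0.0156, peanut butter $0.0222.
Take 3 servings of kale: +609.0 mg calcium for $2.55 (total $2.55, still need 46.0 mg).
Take 0.1776 servings of cheddar: +46.0 mg calcium for $0.20 (total $2.75, still need 0.0 mg).
Filling from the cheapest source first is optimal under one linear minimum: $2.75.

$2.75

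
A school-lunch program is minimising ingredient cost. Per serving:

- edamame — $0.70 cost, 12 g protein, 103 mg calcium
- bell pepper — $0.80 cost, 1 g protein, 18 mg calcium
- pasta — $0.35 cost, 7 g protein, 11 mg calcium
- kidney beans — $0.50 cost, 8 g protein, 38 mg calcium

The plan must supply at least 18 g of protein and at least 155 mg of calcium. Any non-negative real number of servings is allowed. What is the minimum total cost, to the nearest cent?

edamame only: max(18/12, 155/103) = 1.505 servings → $1.05.
bell pepper only: max(18/1, 155/18) = 18 servings → $14.40.
pasta only: max(18/7, 155/11) = 14.09 servings → $4.93.
kidney beans only: max(18/8, 155/38) = 4.079 servings → $2.04.
edamame + bell pepper with both tight: 1.496 servings and 0.0531 servings → $1.09.
edamame + pasta: the both-tight solution has a negative serving — not a feasible corner.
edamame + kidney beans with both targets exact would need a negative amount; discard.
bell pepper + pasta with both tight: 7.713 servings and 1.47 servings → $6.68.
bell pepper + kidney beans with both tight: 5.245 servings and 1.594 servings → $4.99.
pasta + kidney beans with both targets exact would need a negative amount; discard.
The minimum over all feasible corners is $1.05.

$1.05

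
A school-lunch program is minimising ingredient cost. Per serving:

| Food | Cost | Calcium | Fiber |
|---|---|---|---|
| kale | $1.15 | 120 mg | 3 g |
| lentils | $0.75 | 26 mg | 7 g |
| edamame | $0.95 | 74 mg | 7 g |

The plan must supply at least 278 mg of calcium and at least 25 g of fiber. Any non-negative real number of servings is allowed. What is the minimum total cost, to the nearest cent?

$3.51

For a min-cost LP with two ≥-constraints, a basic feasible solution has at most two positive variables.
kale only: max(278/120, 25/3) = 8.333 servings → $9.58.
lentils only: max(278/26, 25/7) = 10.69 servings → $8.02.
edamame only: max(278/74, 25/7) = 3.757 servings → $3.57.
kale + lentils with both tight: 1.701 servings and 2.843 servings → $4.09.
kale + edamame with both tight: 0.1553 servings and 3.505 servings → $3.51.
lentils + edamame: the both-tight solution has a negative serving — not a feasible corner.
Cheapest feasible corner: $3.51.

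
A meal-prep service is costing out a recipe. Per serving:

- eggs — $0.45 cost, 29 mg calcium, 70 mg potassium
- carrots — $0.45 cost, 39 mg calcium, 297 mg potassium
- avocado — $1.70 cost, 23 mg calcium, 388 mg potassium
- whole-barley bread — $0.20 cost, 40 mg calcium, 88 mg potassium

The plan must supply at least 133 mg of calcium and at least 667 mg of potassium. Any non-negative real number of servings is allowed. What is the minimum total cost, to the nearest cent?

Two binding constraints pin down two serving amounts, so the optimal mix uses at most two foods. The candidates are each food alone (scaled to the tighter of calcium/potassium) and each pair with both constraints tight.
eggs only: max(133/29, 667/70) = 9.529 servings → $4.29.
carrots only: max(133/39, 667/297) = 3.41 servings → $1.53.
avocado only: max(133/23, 667/388) = 5.783 servings → $9.83.
whole-barley bread only: max(133/40, 667/88) = 7.58 servings → $1.52.
eggs + carrots with both tight: 2.293 servings and 1.705 servings → $1.80.
eggs + avocado with both tight: 3.761 servings and 1.041 servings → $3.46.
eggs + whole-barley bread with both targets exact would need a negative amount; discard.
carrots + avocado: intersection lies outside the first quadrant.
carrots + whole-barley bread with both tight: 1.773 servings and 1.597 servings → $1.12.
avocado + whole-barley bread with both tight: 1.11 servings and 2.687 servings → $2.42.
So the least-cost plan costs $1.12.

$1.12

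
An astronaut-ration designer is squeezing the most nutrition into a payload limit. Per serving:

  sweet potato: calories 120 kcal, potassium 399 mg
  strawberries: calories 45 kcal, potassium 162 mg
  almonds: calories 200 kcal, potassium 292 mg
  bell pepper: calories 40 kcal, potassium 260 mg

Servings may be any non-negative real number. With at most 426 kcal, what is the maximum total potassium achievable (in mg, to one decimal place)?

2769.0 mg

Potassium per kcal: bell pepper 6.5, strawberries 3.6, sweet potato 3.325, almonds 1.46.
With no serving limits, spend the whole calories allowance on bell pepper: 426 kcal / 40 kcal × 260 mg = 2769.0 mg.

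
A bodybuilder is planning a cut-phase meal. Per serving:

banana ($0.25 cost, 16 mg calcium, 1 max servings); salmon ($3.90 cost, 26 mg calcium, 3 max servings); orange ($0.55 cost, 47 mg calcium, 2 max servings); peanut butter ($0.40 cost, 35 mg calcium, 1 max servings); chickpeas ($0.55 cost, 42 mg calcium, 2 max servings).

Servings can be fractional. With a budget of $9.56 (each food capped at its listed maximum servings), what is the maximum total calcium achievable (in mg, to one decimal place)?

Calcium per dollar: peanut butter 87.5, orange 85.45, chickpeas 76.36, banana 64, salmon 6.667.
Take 1 serving of peanut butter: spends $0.40, +35.0 mg calcium (running total 35.0 mg).
Take 2 servings of orange: spends $1.10, +94.0 mg calcium (running total 129.0 mg).
Take 2 servings of chickpeas: spends $1.10, +84.0 mg calcium (running total 213.0 mg).
Take 1 serving of banana: spends $0.25, +16.0 mg calcium (running total 229.0 mg).
Take 1.721 servings of salmon: spends $6.71, +44.7 mg calcium (running total 273.7 mg).
Greedy by best ratio exhausts the cost allowance optimally: 273.7 mg.

273.7 mg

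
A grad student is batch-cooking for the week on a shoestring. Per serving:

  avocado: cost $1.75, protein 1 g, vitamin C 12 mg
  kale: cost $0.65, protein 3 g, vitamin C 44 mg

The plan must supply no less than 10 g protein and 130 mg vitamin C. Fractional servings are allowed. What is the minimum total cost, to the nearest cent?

$2.17

Check every corner: each single food scaled to meet both minima, and each pair solved so both constraints bind.
avocado only: max(10/1, 130/12) = 10.83 servings → $18.96.
kale only: max(10/3, 130/44) = 3.333 servings → $2.17.
avocado + kale with both tight: 6.25 servings and 1.25 servings → $11.75.
So the least-cost plan costs $2.17.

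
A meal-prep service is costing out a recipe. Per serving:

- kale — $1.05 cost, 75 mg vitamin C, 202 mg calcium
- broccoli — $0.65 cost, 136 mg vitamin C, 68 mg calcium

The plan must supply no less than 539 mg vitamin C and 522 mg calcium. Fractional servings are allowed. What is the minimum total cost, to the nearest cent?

With two linear requirements the optimum uses one or two foods; enumerate the corners.
kale only: max(539/75, 522/202) = 7.187 servings → $7.55.
broccoli only: max(539/136, 522/68) = 7.676 servings → $4.99.
kale + broccoli with both tight: 1.535 servings and 3.117 servings → $3.64.
The minimum over all feasible corners is $3.64.

$3.64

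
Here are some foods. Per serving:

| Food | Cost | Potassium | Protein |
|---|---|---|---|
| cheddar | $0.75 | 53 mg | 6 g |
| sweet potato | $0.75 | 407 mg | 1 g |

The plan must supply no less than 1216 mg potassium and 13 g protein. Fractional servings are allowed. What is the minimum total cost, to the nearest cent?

Two binding constraints pin down two serving amounts, so the optimal mix uses at most two foods. The candidates are each food alone (scaled to the tighter of potassium/protein) and each pair with both constraints tight.
cheddar only: max(1216/53, 13/6) = 22.94 servings → $17.21.
sweet potato only: max(1216/407, 13/1) = 13 servings → $9.75.
cheddar + sweet potato with both tight: 1.706 servings and 2.766 servings → $3.35.
The minimum over all feasible corners is $3.35.

$3.35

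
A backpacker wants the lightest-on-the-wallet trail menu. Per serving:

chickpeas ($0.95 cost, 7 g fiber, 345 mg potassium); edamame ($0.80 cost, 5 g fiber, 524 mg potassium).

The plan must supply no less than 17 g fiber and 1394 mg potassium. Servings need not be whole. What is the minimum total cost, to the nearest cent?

$2.55

An LP optimum is at a vertex; with two nutrient constraints at most two foods are used. Check each candidate.
chickpeas only: max(17/7, 1394/345) = 4.041 servings → $3.84.
edamame only: max(17/5, 1394/524) = 3.4 servings → $2.72.
chickpeas + edamame with both tight: 0.9974 servings and 2.004 servings → $2.55.
So the least-cost plan costs $2.55.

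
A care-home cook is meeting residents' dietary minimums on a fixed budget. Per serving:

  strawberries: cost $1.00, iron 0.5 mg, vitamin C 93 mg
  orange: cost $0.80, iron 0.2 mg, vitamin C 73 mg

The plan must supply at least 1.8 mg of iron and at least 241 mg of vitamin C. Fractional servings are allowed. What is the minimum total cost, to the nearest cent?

$3.60

With two linear requirements the optimum uses one or two foods; enumerate the corners.
strawberries only: max(1.8/0.5, 241/93) = 3.6 servings → $3.60.
orange only: max(1.8/0.2, 241/73) = 9 servings → $7.20.
strawberries + orange: intersection lies outside the first quadrant.
So the least-cost plan costs $3.60.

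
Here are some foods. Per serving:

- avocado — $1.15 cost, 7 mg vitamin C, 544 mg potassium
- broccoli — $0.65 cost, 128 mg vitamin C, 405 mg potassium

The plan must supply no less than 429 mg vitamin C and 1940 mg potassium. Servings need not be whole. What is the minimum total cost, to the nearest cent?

$3.11

For a min-cost LP with two ≥-constraints, a basic feasible solution has at most two positive variables.
avocado only: max(429/7, 1940/544) = 61.29 servings → $70.48.
broccoli only: max(429/128, 1940/405) = 4.79 servings → $3.11.
avocado + broccoli with both tight: 1.116 servings and 3.291 servings → $3.42.
Cheapest feasible corner: $3.11.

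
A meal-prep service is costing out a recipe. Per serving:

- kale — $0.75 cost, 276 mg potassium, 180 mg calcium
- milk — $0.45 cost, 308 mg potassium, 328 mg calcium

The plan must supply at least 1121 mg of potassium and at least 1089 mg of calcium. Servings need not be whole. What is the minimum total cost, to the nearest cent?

For a min-cost LP with two ≥-constraints, a basic feasible solution has at most two positive variables.
kale only: max(1121/276, 1089/180) = 6.05 servings → $4.54.
milk only: max(1121/308, 1089/328) = 3.64 servings → $1.64.
kale + milk with both tight: 0.9199 servings and 2.815 servings → $1.96.
The minimum over all feasible corners is $1.64.

$1.64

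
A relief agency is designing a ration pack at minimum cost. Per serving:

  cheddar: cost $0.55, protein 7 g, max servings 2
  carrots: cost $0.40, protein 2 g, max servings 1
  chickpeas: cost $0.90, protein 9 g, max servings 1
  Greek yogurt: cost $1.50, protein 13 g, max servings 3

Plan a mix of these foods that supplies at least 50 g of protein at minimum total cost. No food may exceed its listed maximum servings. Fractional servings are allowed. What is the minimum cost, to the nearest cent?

$5.12

Cost per g of protein: cheddar $0.0786, chickpeas $0.1000, Greek yogurt $0.1154, carrots $0.2000.
Take 2 servings of cheddar: +14.0 g protein for $1.10 (total $1.10, still need 36.0 g).
Take 1 serving of chickpeas: +9.0 g protein for $0.90 (total $2.00, still need 27.0 g).
Take 2.077 servings of Greek yogurt: +27.0 g protein for $3.12 (total $5.12, still need 0.0 g).
Filling from the cheapest source first is optimal under one linear minimum: $5.12.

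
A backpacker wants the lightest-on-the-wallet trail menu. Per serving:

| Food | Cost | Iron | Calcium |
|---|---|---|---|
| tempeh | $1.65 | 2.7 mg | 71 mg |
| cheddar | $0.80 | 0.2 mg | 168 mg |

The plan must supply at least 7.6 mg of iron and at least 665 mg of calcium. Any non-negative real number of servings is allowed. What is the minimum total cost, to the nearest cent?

A basic optimal solution has at most two foods positive. Try each food alone and each pair with both targets met exactly.
tempeh only: max(7.6/2.7, 665/71) = 9.366 servings → $15.45.
cheddar only: max(7.6/0.2, 665/168) = 38 servings → $30.40.
tempeh + cheddar with both tight: 2.603 servings and 2.858 servings → $6.58.
So the least-cost plan costs $6.58.

$6.58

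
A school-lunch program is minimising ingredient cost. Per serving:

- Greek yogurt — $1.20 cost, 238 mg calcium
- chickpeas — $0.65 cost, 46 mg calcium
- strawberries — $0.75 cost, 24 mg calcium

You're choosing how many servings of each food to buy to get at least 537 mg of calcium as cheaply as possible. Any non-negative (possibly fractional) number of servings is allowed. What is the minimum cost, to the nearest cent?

Cost per mg of calcium: Greek yogurt $0.0050, chickpeas $0.0141, strawberries $0.0312.
With no serving limits, use only Greek yogurt: 537 mg / 238 mg = 2.256 servings × $1.20 = $2.71.

$2.71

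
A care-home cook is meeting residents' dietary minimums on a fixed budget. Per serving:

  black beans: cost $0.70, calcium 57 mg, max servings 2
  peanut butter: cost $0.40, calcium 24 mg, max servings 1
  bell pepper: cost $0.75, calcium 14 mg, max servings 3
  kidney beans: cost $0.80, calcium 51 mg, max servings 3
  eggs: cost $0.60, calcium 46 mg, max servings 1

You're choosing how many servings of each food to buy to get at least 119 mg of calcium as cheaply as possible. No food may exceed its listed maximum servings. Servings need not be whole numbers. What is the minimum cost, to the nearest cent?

Cost per mg of calcium: black beans $0.0123, eggs $0.0130, kidney beans $0.0157, peanut butter $0.0167, bell pepper $0.0536.
Take 2 servings of black beans: +114.0 mg calcium for $1.40 (total $1.40, still need 5.0 mg).
Take 0.1087 servings of eggs: +5.0 mg calcium for $0.07 (total $1.47, still need 0.0 mg).
Greedy by cheapest-per-mg is optimal for a single linear constraint, so the minimum cost is $1.47.

$1.47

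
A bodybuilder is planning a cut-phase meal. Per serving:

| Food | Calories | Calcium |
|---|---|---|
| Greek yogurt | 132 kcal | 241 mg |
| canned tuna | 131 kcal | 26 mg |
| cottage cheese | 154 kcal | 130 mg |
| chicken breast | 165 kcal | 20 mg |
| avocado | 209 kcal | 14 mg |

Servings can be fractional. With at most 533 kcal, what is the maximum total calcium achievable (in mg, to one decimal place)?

Calcium per kcal: Greek yogurt 1.826, cottage cheese 0.8442, canned tuna 0.1985, chicken breast 0.1212, avocado 0.06699.
With no serving limits, spend the whole calories allowance on Greek yogurt: 533 kcal / 132 kcal × 241 mg = 973.1 mg.

973.1 mg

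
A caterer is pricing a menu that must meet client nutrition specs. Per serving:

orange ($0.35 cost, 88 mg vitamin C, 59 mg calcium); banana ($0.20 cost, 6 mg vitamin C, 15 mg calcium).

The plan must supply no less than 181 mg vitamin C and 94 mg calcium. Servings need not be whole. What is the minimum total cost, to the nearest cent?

$0.72

An LP optimum is at a vertex; with two nutrient constraints at most two foods are used. Check each candidate.
orange only: max(181/88, 94/59) = 2.057 servings → $0.72.
banana only: max(181/6, 94/15) = 30.17 servings → $6.03.
orange + banana with both targets exact would need a negative amount; discard.
Cheapest feasible corner: $0.72.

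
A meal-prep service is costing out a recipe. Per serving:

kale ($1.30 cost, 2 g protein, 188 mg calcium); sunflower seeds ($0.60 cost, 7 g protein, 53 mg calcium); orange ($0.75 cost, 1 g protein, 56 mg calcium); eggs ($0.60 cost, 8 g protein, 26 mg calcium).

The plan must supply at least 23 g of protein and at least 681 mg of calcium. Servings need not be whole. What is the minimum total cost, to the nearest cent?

Compare the cost at each extreme point of the feasible region.
kale only: max(23/2, 681/188) = 11.5 servings → $14.95.
sunflower seeds only: max(23/7, 681/53) = 12.85 servings → $7.71.
orange only: max(23/1, 681/56) = 23 servings → $17.25.
eggs only: max(23/8, 681/26) = 26.19 servings → $15.72.
kale + sunflower seeds with both tight: 2.932 servings and 2.448 servings → $5.28.
kale + orange: the both-tight solution has a negative serving — not a feasible corner.
kale + eggs with both tight: 3.34 servings and 2.04 servings → $5.57.
sunflower seeds + orange with both tight: 1.791 servings and 10.47 servings → $8.92.
sunflower seeds + eggs: intersection lies outside the first quadrant.
orange + eggs with both tight: 11.49 servings and 1.438 servings → $9.48.
So the least-cost plan costs $5.28.

$5.28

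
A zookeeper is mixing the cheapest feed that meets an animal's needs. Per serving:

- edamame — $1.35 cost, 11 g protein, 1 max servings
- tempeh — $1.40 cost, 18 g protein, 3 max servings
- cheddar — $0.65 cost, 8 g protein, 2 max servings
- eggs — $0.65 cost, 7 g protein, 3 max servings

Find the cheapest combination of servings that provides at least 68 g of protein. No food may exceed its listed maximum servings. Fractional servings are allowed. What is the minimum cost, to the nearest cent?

$5.34

Cost per g of protein: tempeh $0.0778, cheddar $0.0813, eggs $0.0929, edamame $0.1227.
Take 3 servings of tempeh: +54.0 g protein for $4.20 (total $4.20, still need 14.0 g).
Take 1.75 servings of cheddar: +14.0 g protein for $1.14 (total $5.34, still need 0.0 g).
Greedy by cheapest-per-g is optimal for a single linear constraint, so the minimum cost is $5.34.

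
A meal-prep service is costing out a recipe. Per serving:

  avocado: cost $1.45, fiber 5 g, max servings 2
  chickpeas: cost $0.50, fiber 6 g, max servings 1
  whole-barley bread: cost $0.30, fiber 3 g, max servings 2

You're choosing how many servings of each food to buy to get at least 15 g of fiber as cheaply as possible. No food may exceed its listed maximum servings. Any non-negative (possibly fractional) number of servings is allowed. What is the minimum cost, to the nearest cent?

$1.97

Cost per g of fiber: chickpeas $0.0833, whole-barley bread $0.1000, avocado $0.2900.
Take 1 serving of chickpeas: +6.0 g fiber for $0.50 (total $0.50, still need 9.0 g).
Take 2 servings of whole-barley bread: +6.0 g fiber for $0.60 (total $1.10, still need 3.0 g).
Take 0.6 servings of avocado: +3.0 g fiber for $0.87 (total $1.97, still need 0.0 g).
Filling from the cheapest source first is optimal under one linear minimum: $1.97.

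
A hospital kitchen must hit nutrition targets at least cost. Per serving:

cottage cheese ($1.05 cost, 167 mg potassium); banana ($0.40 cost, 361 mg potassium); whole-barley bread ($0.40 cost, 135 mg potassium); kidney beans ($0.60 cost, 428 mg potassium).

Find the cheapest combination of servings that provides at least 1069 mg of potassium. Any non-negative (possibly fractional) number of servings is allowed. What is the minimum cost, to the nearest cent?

Cost per mg of potassium: banana $0.0011, kidney beans $0.0014, whole-barley bread $0.0030, cottage cheese $0.0063.
With no serving limits, use only banana: 1069 mg / 361 mg = 2.961 servings × $0.40 = $1.18.

$1.18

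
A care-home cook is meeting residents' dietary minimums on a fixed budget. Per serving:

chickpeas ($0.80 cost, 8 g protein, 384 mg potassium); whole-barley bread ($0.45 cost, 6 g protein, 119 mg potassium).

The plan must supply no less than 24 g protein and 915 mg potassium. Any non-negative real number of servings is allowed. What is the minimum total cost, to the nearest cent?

$2.19

chickpeas only: max(24/8, 915/384) = 3 servings → $2.40.
whole-barley bread only: max(24/6, 915/119) = 7.689 servings → $3.46.
chickpeas + whole-barley bread with both tight: 1.948 servings and 1.402 servings → $2.19.
Cheapest feasible corner: $2.19.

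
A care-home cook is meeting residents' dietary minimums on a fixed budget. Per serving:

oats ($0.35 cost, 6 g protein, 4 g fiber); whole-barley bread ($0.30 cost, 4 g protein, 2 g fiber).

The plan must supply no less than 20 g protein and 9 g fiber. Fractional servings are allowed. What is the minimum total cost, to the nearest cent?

With two linear requirements the optimum uses one or two foods; enumerate the corners.
oats only: max(20/6, 9/4) = 3.333 servings → $1.17.
whole-barley bread only: max(20/4, 9/2) = 5 servings → $1.50.
oats + whole-barley bread: intersection lies outside the first quadrant.
The minimum over all feasible corners is $1.17.

$1.17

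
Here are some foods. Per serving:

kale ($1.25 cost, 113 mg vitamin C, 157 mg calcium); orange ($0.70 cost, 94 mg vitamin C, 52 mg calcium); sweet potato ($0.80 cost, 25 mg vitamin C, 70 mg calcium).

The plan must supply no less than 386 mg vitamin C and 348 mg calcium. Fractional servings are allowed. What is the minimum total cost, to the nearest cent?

$3.46

Check every corner: each single food scaled to meet both minima, and each pair solved so both constraints bind.
kale only: max(386/113, 348/157) = 3.416 servings → $4.27.
orange only: max(386/94, 348/52) = 6.692 servings → $4.68.
sweet potato only: max(386/25, 348/70) = 15.44 servings → $12.35.
kale + orange with both tight: 1.423 servings and 2.396 servings → $3.46.
kale + sweet potato: intersection lies outside the first quadrant.
orange + sweet potato with both tight: 3.47 servings and 2.394 servings → $4.34.
So the least-cost plan costs $3.46.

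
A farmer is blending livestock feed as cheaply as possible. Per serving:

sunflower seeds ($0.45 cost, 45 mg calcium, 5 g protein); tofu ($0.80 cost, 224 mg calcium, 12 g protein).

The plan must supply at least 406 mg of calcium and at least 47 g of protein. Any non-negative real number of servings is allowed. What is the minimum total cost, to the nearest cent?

sunflower seeds only: max(406/45, 47/5) = 9.4 servings → $4.23.
tofu only: max(406/224, 47/12) = 3.917 servings → $3.13.
sunflower seeds + tofu: the both-tight solution has a negative serving — not a feasible corner.
So the least-cost plan costs $3.13.

$3.13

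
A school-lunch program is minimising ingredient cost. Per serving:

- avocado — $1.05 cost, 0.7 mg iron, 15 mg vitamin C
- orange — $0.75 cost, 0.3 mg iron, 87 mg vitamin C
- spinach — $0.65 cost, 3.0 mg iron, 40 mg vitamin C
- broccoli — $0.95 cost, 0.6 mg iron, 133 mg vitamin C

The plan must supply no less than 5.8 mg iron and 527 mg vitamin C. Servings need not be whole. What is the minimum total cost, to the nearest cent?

$4.21

Check every corner: each single food scaled to meet both minima, and each pair solved so both constraints bind.
avocado only: max(5.8/0.7, 527/15) = 35.13 servings → $36.89.
orange only: max(5.8/0.3, 527/87) = 19.33 servings → $14.50.
spinach only: max(5.8/3.0, 527/40) = 13.18 servings → $8.56.
broccoli only: max(5.8/0.6, 527/133) = 9.667 servings → $9.18.
avocado + orange with both tight: 6.144 servings and 4.998 servings → $10.20.
avocado + spinach: intersection lies outside the first quadrant.
avocado + broccoli with both tight: 5.413 servings and 3.352 servings → $8.87.
orange + spinach with both tight: 5.418 servings and 1.392 servings → $4.97.
orange + broccoli: the both-tight solution has a negative serving — not a feasible corner.
spinach + broccoli with both tight: 1.214 servings and 3.597 servings → $4.21.
Cheapest feasible corner: $4.21.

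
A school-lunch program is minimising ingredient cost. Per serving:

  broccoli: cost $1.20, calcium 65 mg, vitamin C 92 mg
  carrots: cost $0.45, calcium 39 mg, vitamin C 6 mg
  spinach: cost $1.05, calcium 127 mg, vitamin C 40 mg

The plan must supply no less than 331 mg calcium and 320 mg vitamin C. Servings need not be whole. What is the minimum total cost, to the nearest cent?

$4.74

Minimising a linear cost over {calcium ≥ 331, vitamin C ≥ 320, servings ≥ 0} — the optimum is at a vertex, using one or two foods.
broccoli only: max(331/65, 320/92) = 5.092 servings → $6.11.
carrots only: max(331/39, 320/6) = 53.33 servings → $24.00.
spinach only: max(331/127, 320/40) = 8 servings → $8.40.
broccoli + carrots with both tight: 3.281 servings and 3.018 servings → $5.30.
broccoli + spinach with both tight: 3.016 servings and 1.063 servings → $4.74.
carrots + spinach with both targets exact would need a negative amount; discard.
So the least-cost plan costs $4.74.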